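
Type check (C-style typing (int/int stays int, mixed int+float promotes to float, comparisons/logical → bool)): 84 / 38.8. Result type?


Operand types: int / float
Rule: mixed int/float promotes to float; int/int stays int
Result type: float


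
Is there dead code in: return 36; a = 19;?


statement follows a return and is unreachable
Dead: 'a = 19'


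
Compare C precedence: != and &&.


'!=' is equality (level 6); '&&' is logical AND (level 2)
Higher level binds tighter
'!=' has higher precedence than '&&'


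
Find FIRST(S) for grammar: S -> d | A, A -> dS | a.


Per alternative of S: FIRST(d) = {d}; FIRST(A) = {a, d}
FIRST(S) = {a, d}


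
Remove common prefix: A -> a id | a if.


Common prefix: 'a'
Factored: A -> a A', A' -> id | if


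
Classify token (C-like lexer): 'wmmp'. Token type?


Pattern: letter/underscore followed by alphanumerics, not a keyword
Type: IDENTIFIER


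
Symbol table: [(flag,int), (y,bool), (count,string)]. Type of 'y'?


Lookup 'y' → type bool


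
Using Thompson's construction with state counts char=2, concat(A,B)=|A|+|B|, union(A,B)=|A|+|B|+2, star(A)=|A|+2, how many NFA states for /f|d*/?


Syntax tree has 2 char leaf(s), 1 union(s), 1 star(s)
chars contribute 2×2 = 4; each union adds +2; each star adds +2
Total: 4 + 2 + 2 = 8 states


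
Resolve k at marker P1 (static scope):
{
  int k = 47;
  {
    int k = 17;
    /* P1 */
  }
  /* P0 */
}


k declared in the same block as P1
k = 17


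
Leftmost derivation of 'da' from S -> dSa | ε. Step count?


Derivation: S => dSa => da
Steps: 2


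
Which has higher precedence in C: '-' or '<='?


'-' is additive (level 9); '<=' is relational (level 7)
Higher level binds tighter
'-' has higher precedence than '<='


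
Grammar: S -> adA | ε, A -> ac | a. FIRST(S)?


Per alternative of S: FIRST(adA) = {a}; FIRST(ε) = {ε}
FIRST(S) = {a, ε}


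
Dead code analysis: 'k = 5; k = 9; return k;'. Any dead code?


first assignment to k is overwritten before any read
Dead: 'k = 5'


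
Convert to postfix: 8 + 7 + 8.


Left to right (same or higher precedence on left)
Postfix: 8 7 + 8 +


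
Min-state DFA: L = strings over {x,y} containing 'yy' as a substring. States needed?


KMP-style automaton: 2 progress states + 1 absorbing accept = 3
Minimal DFA: 3 states


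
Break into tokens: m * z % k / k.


Scan left to right, longest-match per lexeme
Tokens: ID(m), OP(*), ID(z), OP(%), ID(k), OP(/), ID(k)


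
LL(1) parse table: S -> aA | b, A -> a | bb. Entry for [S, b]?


For [S, b]: 'b' ∈ FIRST(b)
Entry: S -> b


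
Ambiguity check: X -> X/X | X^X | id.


'id/id^id' has two parse trees (no precedence encoded between / and ^)
Ambiguous


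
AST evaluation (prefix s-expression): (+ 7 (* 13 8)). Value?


Evaluate inner: (* 13 8) = 104
Evaluate root: (+ 7 104) = 111
Result: 111


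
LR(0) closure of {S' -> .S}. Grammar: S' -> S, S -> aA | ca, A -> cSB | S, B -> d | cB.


Start: S' -> .S
For each item with dot before a nonterminal B, add B -> .γ for every B-production
Closure: [S' -> .S, S -> .aA, S -> .ca]


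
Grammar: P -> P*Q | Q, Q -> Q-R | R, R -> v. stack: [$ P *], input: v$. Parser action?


no handle ('P*' is not any RHS); shift 'v'
Action: shift


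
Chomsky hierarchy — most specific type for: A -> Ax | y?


Left-linear: every RHS is a terminal or one nonterminal followed by a terminal
Classification: Type 3 (Regular)


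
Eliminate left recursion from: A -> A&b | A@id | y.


Left-recursive alternatives: A&b, A@id; non-recursive: y
Introduce A': A -> yA', A' -> &bA' | @idA' | ε


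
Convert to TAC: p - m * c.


Break into single-operator statements:
t1 = m * c
t2 = p - t1


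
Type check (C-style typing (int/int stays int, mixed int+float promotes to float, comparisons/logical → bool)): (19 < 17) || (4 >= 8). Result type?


Operand types: bool || bool
Rule: logical operators take bool operands and yield bool
Result type: bool


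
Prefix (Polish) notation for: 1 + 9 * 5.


'*' binds tighter: tree is (+ 1 (* 9 5))
Prefix: + 1 * 9 5


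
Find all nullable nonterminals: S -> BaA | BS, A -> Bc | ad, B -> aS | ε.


A nonterminal is nullable iff some alternative derives ε (directly, or every symbol in it is nullable)
Nullable: {B}


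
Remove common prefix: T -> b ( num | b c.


Common prefix: 'b'
Factored: T -> b T', T' -> ( num | c


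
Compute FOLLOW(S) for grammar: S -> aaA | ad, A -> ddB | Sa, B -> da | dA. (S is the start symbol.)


$ ∈ FOLLOW(S). For each A -> αBβ: add FIRST(β)\{ε} to FOLLOW(B); if β nullable, add FOLLOW(A).
FOLLOW(S) = {$, a}


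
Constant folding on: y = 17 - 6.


17 - 6 = 11 at compile time
Optimized: y = 11


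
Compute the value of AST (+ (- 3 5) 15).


Evaluate inner: (- 3 5) = -2
Evaluate root: (+ -2 15) = 13
Result: 13


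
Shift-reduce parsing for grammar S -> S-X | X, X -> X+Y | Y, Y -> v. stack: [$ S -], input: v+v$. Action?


no handle ('S-' is not any RHS); shift 'v'
Action: shift


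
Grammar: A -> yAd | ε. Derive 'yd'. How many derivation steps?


Derivation: A => yAd => yd
Steps: 2


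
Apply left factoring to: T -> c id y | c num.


Common prefix: 'c'
Factored: T -> c T', T' -> id y | num


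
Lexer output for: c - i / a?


Scan left to right, longest-match per lexeme
Tokens: ID(c), OP(-), ID(i), OP(/), ID(a)


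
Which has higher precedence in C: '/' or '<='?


'/' is multiplicative (level 10); '<=' is relational (level 7)
Higher level binds tighter
'/' has higher precedence than '<='


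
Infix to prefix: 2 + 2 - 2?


left-to-right (same/higher precedence on left): tree is (- (+ 2 2) 2)
Prefix: - + 2 2 2


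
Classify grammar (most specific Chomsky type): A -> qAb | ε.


Single nonterminal LHS, but q^n b^n is not regular
Classification: Type 2 (Context-Free)


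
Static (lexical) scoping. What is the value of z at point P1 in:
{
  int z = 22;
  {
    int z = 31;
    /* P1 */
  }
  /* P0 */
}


z declared in the same block as P1
z = 31


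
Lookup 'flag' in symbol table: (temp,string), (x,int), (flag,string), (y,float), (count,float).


Lookup 'flag' → type string


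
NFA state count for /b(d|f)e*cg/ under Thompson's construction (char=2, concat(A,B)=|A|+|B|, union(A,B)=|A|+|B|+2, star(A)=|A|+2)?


Syntax tree has 6 char leaf(s), 1 union(s), 1 star(s)
chars contribute 6×2 = 12; each union adds +2; each star adds +2
Total: 12 + 2 + 2 = 16 states


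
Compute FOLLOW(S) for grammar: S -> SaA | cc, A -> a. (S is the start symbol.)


$ ∈ FOLLOW(S). For each A -> αBβ: add FIRST(β)\{ε} to FOLLOW(B); if β nullable, add FOLLOW(A).
FOLLOW(S) = {$, a}


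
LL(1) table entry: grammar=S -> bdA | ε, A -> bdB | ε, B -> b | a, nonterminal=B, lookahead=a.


For [B, a]: 'a' ∈ FIRST(a)
Entry: B -> a


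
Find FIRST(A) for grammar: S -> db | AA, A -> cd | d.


Per alternative of A: FIRST(cd) = {c}; FIRST(d) = {d}
FIRST(A) = {c, d}


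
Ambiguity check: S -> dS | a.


right-linear, alternatives start with distinct terminals 'd' vs 'a': unique leftmost derivation
Unambiguous


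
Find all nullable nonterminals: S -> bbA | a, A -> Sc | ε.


A nonterminal is nullable iff some alternative derives ε (directly, or every symbol in it is nullable)
Nullable: {A}


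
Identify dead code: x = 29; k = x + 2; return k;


x is read by k's definition; k is returned
No dead code


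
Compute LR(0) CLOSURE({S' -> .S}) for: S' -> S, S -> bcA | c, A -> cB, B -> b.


Start: S' -> .S
For each item with dot before a nonterminal B, add B -> .γ for every B-production
Closure: [S' -> .S, S -> .bcA, S -> .c]


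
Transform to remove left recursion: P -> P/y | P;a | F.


Left-recursive alternatives: P/y, P;a; non-recursive: F
Introduce P': P -> FP', P' -> /yP' | ;aP' | ε


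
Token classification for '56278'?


Pattern: digits only
Type: INTEGER_LITERAL


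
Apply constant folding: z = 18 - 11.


18 - 11 = 7 at compile time
Optimized: z = 7


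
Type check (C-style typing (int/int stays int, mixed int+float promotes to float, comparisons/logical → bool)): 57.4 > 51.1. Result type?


Operand types: float > float
Rule: comparison yields bool
Result type: bool


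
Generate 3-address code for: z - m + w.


Break into single-operator statements:
t1 = z - m
t2 = t1 + w


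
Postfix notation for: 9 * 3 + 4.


Left to right (same or higher precedence on left)
Postfix: 9 3 * 4 +


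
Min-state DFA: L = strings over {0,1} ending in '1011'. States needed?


Track the longest suffix of input matching a prefix of '1011': 5 classes (prefixes of length 0..4)
Minimal DFA: 5 states


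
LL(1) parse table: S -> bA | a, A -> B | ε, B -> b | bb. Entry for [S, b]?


For [S, b]: 'b' ∈ FIRST(bA)
Entry: S -> bA


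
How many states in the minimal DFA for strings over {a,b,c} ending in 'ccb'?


Track the longest suffix of input matching a prefix of 'ccb': 4 classes (prefixes of length 0..3)
Minimal DFA: 4 states


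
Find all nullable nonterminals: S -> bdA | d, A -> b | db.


A nonterminal is nullable iff some alternative derives ε (directly, or every symbol in it is nullable)
Nullable: {}


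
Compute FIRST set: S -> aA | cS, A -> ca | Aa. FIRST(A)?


Per alternative of A: FIRST(ca) = {c}; FIRST(Aa) = {c}
FIRST(A) = {c}


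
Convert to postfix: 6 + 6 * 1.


* has higher precedence, evaluate 6*1 first
Postfix: 6 6 1 * +


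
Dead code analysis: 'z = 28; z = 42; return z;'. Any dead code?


first assignment to z is overwritten before any read
Dead: 'z = 28'


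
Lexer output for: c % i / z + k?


Scan left to right, longest-match per lexeme
Tokens: ID(c), OP(%), ID(i), OP(/), ID(z), OP(+), ID(k)


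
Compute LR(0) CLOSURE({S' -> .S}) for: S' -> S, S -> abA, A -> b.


Start: S' -> .S
For each item with dot before a nonterminal B, add B -> .γ for every B-production
Closure: [S' -> .S, S -> .abA]


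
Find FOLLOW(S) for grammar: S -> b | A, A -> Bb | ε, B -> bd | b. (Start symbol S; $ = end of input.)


$ ∈ FOLLOW(S). For each A -> αBβ: add FIRST(β)\{ε} to FOLLOW(B); if β nullable, add FOLLOW(A).
FOLLOW(S) = {$}


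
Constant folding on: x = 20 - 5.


20 - 5 = 15 at compile time
Optimized: x = 15


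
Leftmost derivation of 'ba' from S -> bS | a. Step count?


Derivation: S => bS => ba
Steps: 2


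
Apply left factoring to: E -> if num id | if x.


Common prefix: 'if'
Factored: E -> if E', E' -> num id | x


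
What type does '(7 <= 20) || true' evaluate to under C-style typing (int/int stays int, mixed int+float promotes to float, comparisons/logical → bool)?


Operand types: bool || bool
Rule: logical operators take bool operands and yield bool
Result type: bool


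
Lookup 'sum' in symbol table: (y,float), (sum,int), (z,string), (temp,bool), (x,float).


Lookup 'sum' → type int


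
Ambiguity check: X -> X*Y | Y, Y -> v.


precedence layered via separate nonterminal Y: deterministic
Unambiguous


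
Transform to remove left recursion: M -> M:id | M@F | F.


Left-recursive alternatives: M:id, M@F; non-recursive: F
Introduce M': M -> FM', M' -> :idM' | @FM' | ε


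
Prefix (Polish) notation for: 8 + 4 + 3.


left-to-right (same/higher precedence on left): tree is (+ (+ 8 4) 3)
Prefix: + + 8 4 3


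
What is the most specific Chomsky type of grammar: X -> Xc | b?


Left-linear: every RHS is a terminal or one nonterminal followed by a terminal
Classification: Type 3 (Regular)


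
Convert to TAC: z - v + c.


Break into single-operator statements:
t1 = z - v
t2 = t1 + c


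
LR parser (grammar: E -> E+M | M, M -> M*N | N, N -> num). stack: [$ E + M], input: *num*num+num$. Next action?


'*' can extend M; shift to build M -> M*N
Action: shift


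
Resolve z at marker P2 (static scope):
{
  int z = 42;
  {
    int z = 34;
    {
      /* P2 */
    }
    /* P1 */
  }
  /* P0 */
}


P2's block does not declare z; resolves to the enclosing declaration at depth 1
z = 34


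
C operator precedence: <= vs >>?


'>>' is shift (level 8); '<=' is relational (level 7)
Higher level binds tighter
'>>' has higher precedence than '<='


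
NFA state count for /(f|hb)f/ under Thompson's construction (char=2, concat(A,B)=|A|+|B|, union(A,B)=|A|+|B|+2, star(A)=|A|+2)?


Syntax tree has 4 char leaf(s), 1 union(s), 0 star(s)
chars contribute 4×2 = 8; each union adds +2; each star adds +2
Total: 8 + 2 + 0 = 10 states


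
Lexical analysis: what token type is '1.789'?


Pattern: digits with a decimal point
Type: FLOAT_LITERAL


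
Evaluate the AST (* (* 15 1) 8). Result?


Evaluate inner: (* 15 1) = 15
Evaluate root: (* 15 8) = 120
Result: 120


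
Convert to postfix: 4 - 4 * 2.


* has higher precedence, evaluate 4*2 first
Postfix: 4 4 2 * -


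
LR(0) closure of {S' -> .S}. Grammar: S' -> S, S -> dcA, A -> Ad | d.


Start: S' -> .S
For each item with dot before a nonterminal B, add B -> .γ for every B-production
Closure: [S' -> .S, S -> .dcA]


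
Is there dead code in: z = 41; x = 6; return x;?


z is assigned but never read
Dead: 'z = 41'


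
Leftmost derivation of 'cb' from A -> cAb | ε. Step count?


Derivation: A => cAb => cb
Steps: 2


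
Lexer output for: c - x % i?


Scan left to right, longest-match per lexeme
Tokens: ID(c), OP(-), ID(x), OP(%), ID(i)


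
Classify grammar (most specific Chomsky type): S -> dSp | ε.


Single nonterminal LHS, but d^n p^n is not regular
Classification: Type 2 (Context-Free)


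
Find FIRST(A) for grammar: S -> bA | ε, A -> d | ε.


Per alternative of A: FIRST(d) = {d}; FIRST(ε) = {ε}
FIRST(A) = {d, ε}


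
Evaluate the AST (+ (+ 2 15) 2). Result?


Evaluate inner: (+ 2 15) = 17
Evaluate root: (+ 17 2) = 19
Result: 19


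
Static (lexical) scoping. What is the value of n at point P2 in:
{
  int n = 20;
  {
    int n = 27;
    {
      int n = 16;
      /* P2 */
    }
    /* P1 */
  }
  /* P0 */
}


n declared in the same block as P2
n = 16


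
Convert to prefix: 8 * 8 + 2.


left-to-right (same/higher precedence on left): tree is (+ (* 8 8) 2)
Prefix: + * 8 8 2


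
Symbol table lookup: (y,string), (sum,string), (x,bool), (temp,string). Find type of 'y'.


Lookup 'y' → type string


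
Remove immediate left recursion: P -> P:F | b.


Left-recursive alternatives: P:F; non-recursive: b
Introduce P': P -> bP', P' -> :FP' | ε


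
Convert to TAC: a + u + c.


Break into single-operator statements:
t1 = a + u
t2 = t1 + c


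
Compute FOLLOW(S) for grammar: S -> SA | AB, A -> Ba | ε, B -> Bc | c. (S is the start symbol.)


$ ∈ FOLLOW(S). For each A -> αBβ: add FIRST(β)\{ε} to FOLLOW(B); if β nullable, add FOLLOW(A).
FOLLOW(S) = {$, c}


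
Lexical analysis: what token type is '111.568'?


Pattern: digits with a decimal point
Type: FLOAT_LITERAL


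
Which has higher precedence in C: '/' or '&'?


'/' is multiplicative (level 10); '&' is bitwise AND (level 5)
Higher level binds tighter
'/' has higher precedence than '&'


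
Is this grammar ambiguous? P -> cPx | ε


balanced c^n…x^n: each string has a unique parse
Unambiguous


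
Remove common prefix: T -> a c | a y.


Common prefix: 'a'
Factored: T -> a T', T' -> c | y


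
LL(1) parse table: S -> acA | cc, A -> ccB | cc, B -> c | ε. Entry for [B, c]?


For [B, c]: 'c' ∈ FIRST(c)
Entry: B -> c


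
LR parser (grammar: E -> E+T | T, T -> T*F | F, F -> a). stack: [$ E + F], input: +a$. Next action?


'F' (not preceded by T*) is the handle for T -> F
Action: reduce (T -> F)


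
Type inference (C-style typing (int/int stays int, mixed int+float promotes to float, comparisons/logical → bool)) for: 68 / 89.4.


Operand types: int / float
Rule: mixed int/float promotes to float; int/int stays int
Result type: float


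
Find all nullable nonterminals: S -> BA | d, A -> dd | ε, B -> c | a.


A nonterminal is nullable iff some alternative derives ε (directly, or every symbol in it is nullable)
Nullable: {A}


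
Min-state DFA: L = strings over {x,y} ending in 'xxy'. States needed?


Track the longest suffix of input matching a prefix of 'xxy': 4 classes (prefixes of length 0..3)
Minimal DFA: 4 states


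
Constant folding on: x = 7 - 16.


7 - 16 = -9 at compile time
Optimized: x = -9


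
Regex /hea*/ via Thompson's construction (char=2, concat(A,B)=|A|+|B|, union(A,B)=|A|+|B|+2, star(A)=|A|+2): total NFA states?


Syntax tree has 3 char leaf(s), 0 union(s), 1 star(s)
chars contribute 3×2 = 6; each union adds +2; each star adds +2
Total: 6 + 0 + 2 = 8 states


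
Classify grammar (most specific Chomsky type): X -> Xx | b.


Left-linear: every RHS is a terminal or one nonterminal followed by a terminal
Classification: Type 3 (Regular)


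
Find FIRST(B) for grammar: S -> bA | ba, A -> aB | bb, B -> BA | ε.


Per alternative of B: FIRST(BA) = {a, b}; FIRST(ε) = {ε}
FIRST(B) = {a, b, ε}


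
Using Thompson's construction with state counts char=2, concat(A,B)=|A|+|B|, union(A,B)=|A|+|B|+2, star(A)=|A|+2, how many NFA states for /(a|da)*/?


Syntax tree has 3 char leaf(s), 1 union(s), 1 star(s)
chars contribute 3×2 = 6; each union adds +2; each star adds +2
Total: 6 + 2 + 2 = 10 states


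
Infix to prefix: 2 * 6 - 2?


left-to-right (same/higher precedence on left): tree is (- (* 2 6) 2)
Prefix: - * 2 6 2


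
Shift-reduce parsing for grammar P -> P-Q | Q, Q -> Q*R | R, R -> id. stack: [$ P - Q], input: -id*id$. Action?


handle 'P-Q' on top; lookahead ∈ FOLLOW(P) = {-, $}
Action: reduce (P -> P-Q)


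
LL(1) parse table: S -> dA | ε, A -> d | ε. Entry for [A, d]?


For [A, d]: 'd' ∈ FIRST(d)
Entry: A -> d


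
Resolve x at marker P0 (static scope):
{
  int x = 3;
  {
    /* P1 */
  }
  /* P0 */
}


x declared in the same block as P0
x = 3


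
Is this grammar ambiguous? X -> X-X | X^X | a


'a-a^a' has two parse trees (no precedence encoded between - and ^)
Ambiguous


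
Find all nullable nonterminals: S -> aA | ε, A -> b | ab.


A nonterminal is nullable iff some alternative derives ε (directly, or every symbol in it is nullable)
Nullable: {S}


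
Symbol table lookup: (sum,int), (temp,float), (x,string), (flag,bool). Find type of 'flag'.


Lookup 'flag' → type bool


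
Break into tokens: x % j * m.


Scan left to right, longest-match per lexeme
Tokens: ID(x), OP(%), ID(j), OP(*), ID(m)


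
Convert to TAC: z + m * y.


Break into single-operator statements:
t1 = m * y
t2 = z + t1


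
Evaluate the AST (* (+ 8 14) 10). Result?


Evaluate inner: (+ 8 14) = 22
Evaluate root: (* 22 10) = 220
Result: 220


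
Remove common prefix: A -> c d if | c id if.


Common prefix: 'c'
Factored: A -> c A', A' -> d if | id if


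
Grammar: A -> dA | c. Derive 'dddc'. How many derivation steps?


Derivation: A => dA => ddA => dddA => dddc
Steps: 4


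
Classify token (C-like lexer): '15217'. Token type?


Pattern: digits only
Type: INTEGER_LITERAL


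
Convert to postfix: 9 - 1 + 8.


Left to right (same or higher precedence on left)
Postfix: 9 1 - 8 +


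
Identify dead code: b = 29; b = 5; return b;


first assignment to b is overwritten before any read
Dead: 'b = 29'


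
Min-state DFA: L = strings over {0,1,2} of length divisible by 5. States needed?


Track length mod 5: states 0..4, accept at 0
Minimal DFA: 5 states


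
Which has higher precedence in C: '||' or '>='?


'>=' is relational (level 7); '||' is logical OR (level 1)
Higher level binds tighter
'>=' has higher precedence than '||'


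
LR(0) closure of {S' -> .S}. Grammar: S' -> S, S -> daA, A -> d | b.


Start: S' -> .S
For each item with dot before a nonterminal B, add B -> .γ for every B-production
Closure: [S' -> .S, S -> .daA]


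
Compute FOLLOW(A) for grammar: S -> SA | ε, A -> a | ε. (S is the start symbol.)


$ ∈ FOLLOW(S). For each A -> αBβ: add FIRST(β)\{ε} to FOLLOW(B); if β nullable, add FOLLOW(A).
FOLLOW(A) = {$, a}


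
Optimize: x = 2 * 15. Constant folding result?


2 * 15 = 30 at compile time
Optimized: x = 30


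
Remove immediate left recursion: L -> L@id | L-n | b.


Left-recursive alternatives: L@id, L-n; non-recursive: b
Introduce L': L -> bL', L' -> @idL' | -nL' | ε


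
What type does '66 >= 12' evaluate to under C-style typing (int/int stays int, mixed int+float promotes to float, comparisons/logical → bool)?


Operand types: int >= int
Rule: comparison yields bool
Result type: bool


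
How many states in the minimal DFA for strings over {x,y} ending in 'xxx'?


Track the longest suffix of input matching a prefix of 'xxx': 4 classes (prefixes of length 0..3)
Minimal DFA: 4 states


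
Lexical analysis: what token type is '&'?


Pattern: operator symbol
Type: OPERATOR


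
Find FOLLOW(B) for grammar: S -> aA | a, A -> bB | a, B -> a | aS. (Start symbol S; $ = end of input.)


$ ∈ FOLLOW(S). For each A -> αBβ: add FIRST(β)\{ε} to FOLLOW(B); if β nullable, add FOLLOW(A).
FOLLOW(B) = {$}


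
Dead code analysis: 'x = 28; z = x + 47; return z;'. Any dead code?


x is read by z's definition; z is returned
No dead code


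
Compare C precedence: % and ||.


'%' is multiplicative (level 10); '||' is logical OR (level 1)
Higher level binds tighter
'%' has higher precedence than '||'


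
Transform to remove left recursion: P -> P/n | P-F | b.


Left-recursive alternatives: P/n, P-F; non-recursive: b
Introduce P': P -> bP', P' -> /nP' | -FP' | ε


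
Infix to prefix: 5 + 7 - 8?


left-to-right (same/higher precedence on left): tree is (- (+ 5 7) 8)
Prefix: - + 5 7 8


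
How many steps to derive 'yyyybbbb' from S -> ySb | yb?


Derivation: S => ySb => yySbb => yyySbbb => yyyybbbb
Steps: 4


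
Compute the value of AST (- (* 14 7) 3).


Evaluate inner: (* 14 7) = 98
Evaluate root: (- 98 3) = 95
Result: 95


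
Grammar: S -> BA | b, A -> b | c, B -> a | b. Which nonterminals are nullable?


A nonterminal is nullable iff some alternative derives ε (directly, or every symbol in it is nullable)
Nullable: {}


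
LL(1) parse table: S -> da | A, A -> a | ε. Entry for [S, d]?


For [S, d]: 'd' ∈ FIRST(da)
Entry: S -> da


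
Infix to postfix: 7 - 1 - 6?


Left to right (same or higher precedence on left)
Postfix: 7 1 - 6 -


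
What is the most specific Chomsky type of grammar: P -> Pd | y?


Left-linear: every RHS is a terminal or one nonterminal followed by a terminal
Classification: Type 3 (Regular)


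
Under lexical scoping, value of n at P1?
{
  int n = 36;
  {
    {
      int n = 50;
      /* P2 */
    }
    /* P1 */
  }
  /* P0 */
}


P1's block does not declare n; resolves to the enclosing declaration at depth 0
n = 36


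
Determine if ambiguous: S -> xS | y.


right-linear, alternatives start with distinct terminals 'x' vs 'y': unique leftmost derivation
Unambiguous


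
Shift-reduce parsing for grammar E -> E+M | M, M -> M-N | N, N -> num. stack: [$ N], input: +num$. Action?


'N' (not preceded by M-) is the handle for M -> N
Action: reduce (M -> N)


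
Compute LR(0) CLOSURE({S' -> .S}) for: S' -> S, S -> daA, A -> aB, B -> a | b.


Start: S' -> .S
For each item with dot before a nonterminal B, add B -> .γ for every B-production
Closure: [S' -> .S, S -> .daA]


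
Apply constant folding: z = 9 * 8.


9 * 8 = 72 at compile time
Optimized: z = 72


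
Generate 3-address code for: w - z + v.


Break into single-operator statements:
t1 = w - z
t2 = t1 + v


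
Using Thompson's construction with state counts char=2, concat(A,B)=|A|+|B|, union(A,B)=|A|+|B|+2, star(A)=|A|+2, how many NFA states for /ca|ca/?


Syntax tree has 4 char leaf(s), 1 union(s), 0 star(s)
chars contribute 4×2 = 8; each union adds +2; each star adds +2
Total: 8 + 2 + 0 = 10 states


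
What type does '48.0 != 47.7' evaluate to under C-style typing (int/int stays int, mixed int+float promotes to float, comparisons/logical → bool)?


Operand types: float != float
Rule: comparison yields bool
Result type: bool


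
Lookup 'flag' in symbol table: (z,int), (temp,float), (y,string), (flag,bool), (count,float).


Lookup 'flag' → type bool


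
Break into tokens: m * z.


Scan left to right, longest-match per lexeme
Tokens: ID(m), OP(*), ID(z)


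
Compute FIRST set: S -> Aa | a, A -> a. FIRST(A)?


Per alternative of A: FIRST(a) = {a}
FIRST(A) = {a}


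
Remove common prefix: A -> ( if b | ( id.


Common prefix: '('
Factored: A -> ( A', A' -> if b | id


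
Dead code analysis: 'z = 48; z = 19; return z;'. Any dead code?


first assignment to z is overwritten before any read
Dead: 'z = 48'


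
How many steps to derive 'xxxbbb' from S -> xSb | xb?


Derivation: S => xSb => xxSbb => xxxbbb
Steps: 3


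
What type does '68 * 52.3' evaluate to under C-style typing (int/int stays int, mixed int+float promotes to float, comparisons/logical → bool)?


Operand types: int * float
Rule: mixed int/float promotes to float; int/int stays int
Result type: float


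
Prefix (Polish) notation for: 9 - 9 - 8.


left-to-right (same/higher precedence on left): tree is (- (- 9 9) 8)
Prefix: - - 9 9 8


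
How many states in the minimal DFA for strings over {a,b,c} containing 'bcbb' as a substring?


KMP-style automaton: 4 progress states + 1 absorbing accept = 5
Minimal DFA: 5 states


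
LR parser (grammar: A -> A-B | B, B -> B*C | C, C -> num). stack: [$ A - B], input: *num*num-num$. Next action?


'*' can extend B; shift to build B -> B*C
Action: shift


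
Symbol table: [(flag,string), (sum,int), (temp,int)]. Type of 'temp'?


Lookup 'temp' → type int


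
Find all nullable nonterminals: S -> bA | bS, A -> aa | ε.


A nonterminal is nullable iff some alternative derives ε (directly, or every symbol in it is nullable)
Nullable: {A}


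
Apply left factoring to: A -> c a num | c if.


Common prefix: 'c'
Factored: A -> c A', A' -> a num | if


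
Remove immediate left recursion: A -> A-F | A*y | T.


Left-recursive alternatives: A-F, A*y; non-recursive: T
Introduce A': A -> TA', A' -> -FA' | *yA' | ε


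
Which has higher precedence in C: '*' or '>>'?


'*' is multiplicative (level 10); '>>' is shift (level 8)
Higher level binds tighter
'*' has higher precedence than '>>'


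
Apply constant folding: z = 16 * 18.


16 * 18 = 288 at compile time
Optimized: z = 288


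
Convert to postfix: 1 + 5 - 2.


Left to right (same or higher precedence on left)
Postfix: 1 5 + 2 -


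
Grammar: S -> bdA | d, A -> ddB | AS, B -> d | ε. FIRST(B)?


Per alternative of B: FIRST(d) = {d}; FIRST(ε) = {ε}
FIRST(B) = {d, ε}


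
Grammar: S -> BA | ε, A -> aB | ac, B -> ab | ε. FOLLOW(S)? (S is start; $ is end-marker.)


$ ∈ FOLLOW(S). For each A -> αBβ: add FIRST(β)\{ε} to FOLLOW(B); if β nullable, add FOLLOW(A).
FOLLOW(S) = {$}


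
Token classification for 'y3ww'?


Pattern: letter/underscore followed by alphanumerics, not a keyword
Type: IDENTIFIER


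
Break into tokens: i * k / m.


Scan left to right, longest-match per lexeme
Tokens: ID(i), OP(*), ID(k), OP(/), ID(m)


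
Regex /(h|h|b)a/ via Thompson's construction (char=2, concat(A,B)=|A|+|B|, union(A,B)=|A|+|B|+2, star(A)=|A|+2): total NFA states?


Syntax tree has 4 char leaf(s), 2 union(s), 0 star(s)
chars contribute 4×2 = 8; each union adds +2; each star adds +2
Total: 8 + 4 + 0 = 12 states


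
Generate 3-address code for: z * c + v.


Break into single-operator statements:
t1 = z * c
t2 = t1 + v


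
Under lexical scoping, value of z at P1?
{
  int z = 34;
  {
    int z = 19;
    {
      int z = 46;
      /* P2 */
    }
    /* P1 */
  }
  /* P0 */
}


z declared in the same block as P1
z = 19


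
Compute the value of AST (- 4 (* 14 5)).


Evaluate inner: (* 14 5) = 70
Evaluate root: (- 4 70) = -66
Result: -66


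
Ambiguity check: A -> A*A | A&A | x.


'x*x&x' has two parse trees (no precedence encoded between * and &)
Ambiguous


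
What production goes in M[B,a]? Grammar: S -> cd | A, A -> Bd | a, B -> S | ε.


For [B, a]: 'a' ∈ FIRST(S)
Entry: B -> S


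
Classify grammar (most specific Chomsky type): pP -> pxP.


LHS has context (more than one symbol) and |LHS| ≤ |RHS|
Classification: Type 1 (Context-Sensitive)


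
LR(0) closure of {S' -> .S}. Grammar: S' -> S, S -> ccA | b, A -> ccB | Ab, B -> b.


Start: S' -> .S
For each item with dot before a nonterminal B, add B -> .γ for every B-production
Closure: [S' -> .S, S -> .ccA, S -> .b]


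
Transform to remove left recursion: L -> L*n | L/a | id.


Left-recursive alternatives: L*n, L/a; non-recursive: id
Introduce L': L -> idL', L' -> *nL' | /aL' | ε


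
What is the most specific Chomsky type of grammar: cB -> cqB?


LHS has context (more than one symbol) and |LHS| ≤ |RHS|
Classification: Type 1 (Context-Sensitive)


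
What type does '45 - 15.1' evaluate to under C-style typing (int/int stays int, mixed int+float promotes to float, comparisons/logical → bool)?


Operand types: int - float
Rule: mixed int/float promotes to float; int/int stays int
Result type: float


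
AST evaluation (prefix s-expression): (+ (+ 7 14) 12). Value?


Evaluate inner: (+ 7 14) = 21
Evaluate root: (+ 21 12) = 33
Result: 33


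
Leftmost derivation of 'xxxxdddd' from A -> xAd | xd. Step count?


Derivation: A => xAd => xxAdd => xxxAddd => xxxxdddd
Steps: 4


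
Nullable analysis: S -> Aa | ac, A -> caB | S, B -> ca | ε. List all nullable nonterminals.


A nonterminal is nullable iff some alternative derives ε (directly, or every symbol in it is nullable)
Nullable: {B}


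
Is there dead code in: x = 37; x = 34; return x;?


first assignment to x is overwritten before any read
Dead: 'x = 37'


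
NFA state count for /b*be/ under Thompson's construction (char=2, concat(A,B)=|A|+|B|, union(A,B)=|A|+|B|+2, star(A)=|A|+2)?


Syntax tree has 3 char leaf(s), 0 union(s), 1 star(s)
chars contribute 3×2 = 6; each union adds +2; each star adds +2
Total: 6 + 0 + 2 = 8 states


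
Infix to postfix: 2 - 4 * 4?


* has higher precedence, evaluate 4*4 first
Postfix: 2 4 4 * -


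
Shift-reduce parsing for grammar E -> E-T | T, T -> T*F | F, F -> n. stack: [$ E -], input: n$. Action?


no handle ('E-' is not any RHS); shift 'n'
Action: shift


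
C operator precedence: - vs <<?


'-' is additive (level 9); '<<' is shift (level 8)
Higher level binds tighter
'-' has higher precedence than '<<'


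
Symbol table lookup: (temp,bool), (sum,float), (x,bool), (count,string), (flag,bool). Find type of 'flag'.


Lookup 'flag' → type bool


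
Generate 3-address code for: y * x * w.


Break into single-operator statements:
t1 = y * x
t2 = t1 * w


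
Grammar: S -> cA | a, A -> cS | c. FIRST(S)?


Per alternative of S: FIRST(cA) = {c}; FIRST(a) = {a}
FIRST(S) = {a, c}


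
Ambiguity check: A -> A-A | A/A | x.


'x-x/x' has two parse trees (no precedence encoded between - and /)
Ambiguous


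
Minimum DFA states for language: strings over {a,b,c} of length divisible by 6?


Track length mod 6: states 0..5, accept at 0
Minimal DFA: 6 states


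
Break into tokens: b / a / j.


Scan left to right, longest-match per lexeme
Tokens: ID(b), OP(/), ID(a), OP(/), ID(j)


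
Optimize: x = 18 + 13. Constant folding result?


18 + 13 = 31 at compile time
Optimized: x = 31


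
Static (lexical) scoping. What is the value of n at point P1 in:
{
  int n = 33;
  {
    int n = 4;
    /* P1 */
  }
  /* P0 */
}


n declared in the same block as P1
n = 4


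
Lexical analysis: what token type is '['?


Pattern: delimiter/punctuation
Type: PUNCTUATION


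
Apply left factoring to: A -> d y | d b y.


Common prefix: 'd'
Factored: A -> d A', A' -> y | b y


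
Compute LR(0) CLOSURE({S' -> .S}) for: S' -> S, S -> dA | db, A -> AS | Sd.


Start: S' -> .S
For each item with dot before a nonterminal B, add B -> .γ for every B-production
Closure: [S' -> .S, S -> .dA, S -> .db]


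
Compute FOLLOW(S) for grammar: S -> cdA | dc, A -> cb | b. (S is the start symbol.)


$ ∈ FOLLOW(S). For each A -> αBβ: add FIRST(β)\{ε} to FOLLOW(B); if β nullable, add FOLLOW(A).
FOLLOW(S) = {$}


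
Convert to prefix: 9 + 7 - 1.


left-to-right (same/higher precedence on left): tree is (- (+ 9 7) 1)
Prefix: - + 9 7 1


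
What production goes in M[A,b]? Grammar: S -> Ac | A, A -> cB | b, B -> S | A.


For [A, b]: 'b' ∈ FIRST(b)
Entry: A -> b


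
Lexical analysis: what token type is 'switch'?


Pattern: reserved word
Type: KEYWORD


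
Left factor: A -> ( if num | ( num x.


Common prefix: '('
Factored: A -> ( A', A' -> if num | num x


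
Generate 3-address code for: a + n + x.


Break into single-operator statements:
t1 = a + n
t2 = t1 + x


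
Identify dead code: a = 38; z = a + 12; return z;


a is read by z's definition; z is returned
No dead code


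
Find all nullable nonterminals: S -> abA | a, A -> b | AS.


A nonterminal is nullable iff some alternative derives ε (directly, or every symbol in it is nullable)
Nullable: {}


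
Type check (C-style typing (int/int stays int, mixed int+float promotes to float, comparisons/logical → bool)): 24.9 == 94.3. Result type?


Operand types: float == float
Rule: comparison yields bool
Result type: bool


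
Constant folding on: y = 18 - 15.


18 - 15 = 3 at compile time
Optimized: y = 3


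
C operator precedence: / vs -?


'/' is multiplicative (level 10); '-' is additive (level 9)
Higher level binds tighter
'/' has higher precedence than '-'


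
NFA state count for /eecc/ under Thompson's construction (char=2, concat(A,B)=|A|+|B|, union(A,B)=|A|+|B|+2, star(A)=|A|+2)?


Syntax tree has 4 char leaf(s), 0 union(s), 0 star(s)
chars contribute 4×2 = 8; each union adds +2; each star adds +2
Total: 8 + 0 + 0 = 8 states


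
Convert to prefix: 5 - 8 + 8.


left-to-right (same/higher precedence on left): tree is (+ (- 5 8) 8)
Prefix: + - 5 8 8


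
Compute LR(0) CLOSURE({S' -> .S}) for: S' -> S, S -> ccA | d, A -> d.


Start: S' -> .S
For each item with dot before a nonterminal B, add B -> .γ for every B-production
Closure: [S' -> .S, S -> .ccA, S -> .d]


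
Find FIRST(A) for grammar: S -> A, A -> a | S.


Per alternative of A: FIRST(a) = {a}; FIRST(S) = {a}
FIRST(A) = {a}


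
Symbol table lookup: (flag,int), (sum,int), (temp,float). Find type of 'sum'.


Lookup 'sum' → type int


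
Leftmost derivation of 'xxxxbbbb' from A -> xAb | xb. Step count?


Derivation: A => xAb => xxAbb => xxxAbbb => xxxxbbbb
Steps: 4


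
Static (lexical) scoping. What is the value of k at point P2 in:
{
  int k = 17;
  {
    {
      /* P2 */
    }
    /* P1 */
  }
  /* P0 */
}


P2's block does not declare k; resolves to the enclosing declaration at depth 0
k = 17


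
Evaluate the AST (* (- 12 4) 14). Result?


Evaluate inner: (- 12 4) = 8
Evaluate root: (* 8 14) = 112
Result: 112


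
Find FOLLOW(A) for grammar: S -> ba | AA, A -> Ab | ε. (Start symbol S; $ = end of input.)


$ ∈ FOLLOW(S). For each A -> αBβ: add FIRST(β)\{ε} to FOLLOW(B); if β nullable, add FOLLOW(A).
FOLLOW(A) = {$, b}


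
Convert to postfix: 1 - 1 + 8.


Left to right (same or higher precedence on left)
Postfix: 1 1 - 8 +


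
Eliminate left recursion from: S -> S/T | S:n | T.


Left-recursive alternatives: S/T, S:n; non-recursive: T
Introduce S': S -> TS', S' -> /TS' | :nS' | ε


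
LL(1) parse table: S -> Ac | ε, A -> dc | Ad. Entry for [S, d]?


For [S, d]: 'd' ∈ FIRST(Ac)
Entry: S -> Ac


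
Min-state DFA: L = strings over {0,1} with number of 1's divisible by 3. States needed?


Track (count of 1) mod 3: states 0..2, accept at 0
Minimal DFA: 3 states


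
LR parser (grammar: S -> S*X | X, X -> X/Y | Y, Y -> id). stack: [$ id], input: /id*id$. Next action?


'id' on top is the handle for Y -> id
Action: reduce (Y -> id)


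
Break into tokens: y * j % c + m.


Scan left to right, longest-match per lexeme
Tokens: ID(y), OP(*), ID(j), OP(%), ID(c), OP(+), ID(m)


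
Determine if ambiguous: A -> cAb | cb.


balanced c^n…b^n: each string has a unique parse
Unambiguous


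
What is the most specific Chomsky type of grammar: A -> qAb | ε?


Single nonterminal LHS, but q^n b^n is not regular
Classification: Type 2 (Context-Free)


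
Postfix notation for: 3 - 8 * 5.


* has higher precedence, evaluate 8*5 first
Postfix: 3 8 5 * -


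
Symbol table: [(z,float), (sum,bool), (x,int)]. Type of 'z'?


Lookup 'z' → type float


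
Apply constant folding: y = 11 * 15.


11 * 15 = 165 at compile time
Optimized: y = 165


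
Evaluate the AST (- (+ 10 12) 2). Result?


Evaluate inner: (+ 10 12) = 22
Evaluate root: (- 22 2) = 20
Result: 20


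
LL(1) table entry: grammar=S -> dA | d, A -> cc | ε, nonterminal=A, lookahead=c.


For [A, c]: 'c' ∈ FIRST(cc)
Entry: A -> cc


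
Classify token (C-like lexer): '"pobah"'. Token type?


Pattern: double-quoted sequence
Type: STRING_LITERAL


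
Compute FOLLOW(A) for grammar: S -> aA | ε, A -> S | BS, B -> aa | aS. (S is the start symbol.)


$ ∈ FOLLOW(S). For each A -> αBβ: add FIRST(β)\{ε} to FOLLOW(B); if β nullable, add FOLLOW(A).
FOLLOW(A) = {$, a}


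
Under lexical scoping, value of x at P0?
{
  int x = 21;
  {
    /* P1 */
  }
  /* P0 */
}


x declared in the same block as P0
x = 21


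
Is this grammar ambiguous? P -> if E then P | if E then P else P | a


dangling else: 'if E then if E then a else a' parses two ways
Ambiguous


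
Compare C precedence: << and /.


'/' is multiplicative (level 10); '<<' is shift (level 8)
Higher level binds tighter
'/' has higher precedence than '<<'


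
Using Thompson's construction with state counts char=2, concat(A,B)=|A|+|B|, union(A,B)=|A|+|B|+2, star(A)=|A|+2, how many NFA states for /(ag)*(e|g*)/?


Syntax tree has 4 char leaf(s), 1 union(s), 2 star(s)
chars contribute 4×2 = 8; each union adds +2; each star adds +2
Total: 8 + 2 + 4 = 14 states


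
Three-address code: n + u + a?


Break into single-operator statements:
t1 = n + u
t2 = t1 + a


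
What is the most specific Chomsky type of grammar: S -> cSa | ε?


Single nonterminal LHS, but c^n a^n is not regular
Classification: Type 2 (Context-Free)


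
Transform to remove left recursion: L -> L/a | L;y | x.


Left-recursive alternatives: L/a, L;y; non-recursive: x
Introduce L': L -> xL', L' -> /aL' | ;yL' | ε


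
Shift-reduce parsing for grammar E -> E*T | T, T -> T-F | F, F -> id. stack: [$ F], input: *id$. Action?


'F' (not preceded by T-) is the handle for T -> F
Action: reduce (T -> F)


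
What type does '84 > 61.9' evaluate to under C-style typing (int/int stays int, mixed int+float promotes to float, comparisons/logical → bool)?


Operand types: int > float
Rule: comparison yields bool
Result type: bool
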